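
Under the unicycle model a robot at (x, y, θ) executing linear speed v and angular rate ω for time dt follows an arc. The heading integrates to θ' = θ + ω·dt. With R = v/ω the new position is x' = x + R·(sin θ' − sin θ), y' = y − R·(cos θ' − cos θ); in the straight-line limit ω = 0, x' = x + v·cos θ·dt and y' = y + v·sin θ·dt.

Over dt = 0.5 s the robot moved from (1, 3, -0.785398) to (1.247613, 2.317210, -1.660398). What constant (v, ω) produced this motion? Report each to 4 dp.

Δθ = -1.660398 − -0.785398 = -0.875000
ω = Δθ/dt = -0.875000/0.5 = -1.7500
R = −Δy/(cos θ' − cos θ) = -0.8571
v = R·ω = -0.8571·-1.7500 = 1.5000

v = 1.5000, ω = -1.7500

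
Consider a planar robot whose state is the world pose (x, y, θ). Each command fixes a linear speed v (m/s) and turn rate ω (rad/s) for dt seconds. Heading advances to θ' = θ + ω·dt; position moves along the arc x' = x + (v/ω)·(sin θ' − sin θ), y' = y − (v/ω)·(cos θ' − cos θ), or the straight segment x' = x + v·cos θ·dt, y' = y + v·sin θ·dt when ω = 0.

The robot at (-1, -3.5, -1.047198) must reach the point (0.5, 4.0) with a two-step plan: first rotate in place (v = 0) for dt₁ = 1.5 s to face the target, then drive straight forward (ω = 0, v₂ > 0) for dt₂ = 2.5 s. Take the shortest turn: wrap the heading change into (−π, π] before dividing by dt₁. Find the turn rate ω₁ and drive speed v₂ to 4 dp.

ω₁ = 1.6137, v₂ = 3.0594

heading to target = atan2(4−-3.5, 0.5−-1) = 1.3734
Δθ = wrap(1.3734 − -1.0472) = 2.4206; ω₁ = Δθ/dt₁ = 1.6137
distance = √((0.5−-1)² + (4−-3.5)²) = 7.6485; v₂ = distance/dt₂ = 3.0594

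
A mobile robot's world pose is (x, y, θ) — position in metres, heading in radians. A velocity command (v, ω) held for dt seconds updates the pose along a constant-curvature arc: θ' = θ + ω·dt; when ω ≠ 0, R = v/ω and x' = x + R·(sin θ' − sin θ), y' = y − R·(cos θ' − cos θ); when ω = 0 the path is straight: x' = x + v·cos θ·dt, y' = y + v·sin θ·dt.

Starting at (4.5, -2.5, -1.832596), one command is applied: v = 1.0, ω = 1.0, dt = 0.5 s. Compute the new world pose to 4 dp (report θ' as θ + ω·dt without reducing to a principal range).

θ' = -1.8326 + 1.0·0.5 = -1.3326
R = v/ω = 1.0/1.0 = 1.0000
x' = 4.5 + 1.0000·(sin -1.3326 − sin -1.8326) = 4.4942
y' = -2.5 − 1.0000·(cos -1.3326 − cos -1.8326) = -2.9948

(4.4942, -2.9948, -1.3326)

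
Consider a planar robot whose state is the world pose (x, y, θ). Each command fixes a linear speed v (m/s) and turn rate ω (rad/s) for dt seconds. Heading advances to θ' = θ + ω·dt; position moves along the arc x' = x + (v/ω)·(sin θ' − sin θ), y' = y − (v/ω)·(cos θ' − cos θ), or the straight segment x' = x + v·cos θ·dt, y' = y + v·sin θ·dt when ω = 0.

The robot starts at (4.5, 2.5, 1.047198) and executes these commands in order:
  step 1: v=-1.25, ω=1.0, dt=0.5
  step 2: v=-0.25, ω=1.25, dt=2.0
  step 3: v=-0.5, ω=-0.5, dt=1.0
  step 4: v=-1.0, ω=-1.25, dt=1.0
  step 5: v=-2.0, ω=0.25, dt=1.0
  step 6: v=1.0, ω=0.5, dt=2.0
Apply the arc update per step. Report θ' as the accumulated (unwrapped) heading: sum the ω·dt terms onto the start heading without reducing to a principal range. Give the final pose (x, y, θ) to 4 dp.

step 1: θ'=1.5472 (R=-1.2500) → pose (4.3329, 1.9045, 1.5472)
step 2: θ'=4.0472 (R=-0.2000) → pose (4.6902, 1.7763, 4.0472)
step 3: θ'=3.5472 (R=1.0000) → pose (5.0824, 2.0780, 3.5472)
step 4: θ'=2.2972 (R=0.8000) → pose (5.9961, 1.8742, 2.2972)
step 5: θ'=2.5472 (R=-8.0000) → pose (7.4966, 0.5598, 2.5472)
step 6: θ'=3.5472 (R=2.0000) → pose (5.5875, 0.7406, 3.5472)

(5.5875, 0.7406, 3.5472)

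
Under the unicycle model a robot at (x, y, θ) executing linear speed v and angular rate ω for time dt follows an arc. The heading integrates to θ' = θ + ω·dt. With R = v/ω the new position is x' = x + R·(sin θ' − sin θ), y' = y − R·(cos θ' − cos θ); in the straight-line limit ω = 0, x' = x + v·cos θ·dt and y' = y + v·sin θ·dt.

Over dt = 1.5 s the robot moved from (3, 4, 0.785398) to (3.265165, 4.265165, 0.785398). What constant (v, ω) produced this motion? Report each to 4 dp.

Δθ = 0.785398 − 0.785398 = 0.000000
ω = Δθ/dt = 0.000000/1.5 = 0.0000
ω = 0 → v = (Δx·cos θ + Δy·sin θ)/dt = 0.2500

v = 0.2500, ω = 0.0000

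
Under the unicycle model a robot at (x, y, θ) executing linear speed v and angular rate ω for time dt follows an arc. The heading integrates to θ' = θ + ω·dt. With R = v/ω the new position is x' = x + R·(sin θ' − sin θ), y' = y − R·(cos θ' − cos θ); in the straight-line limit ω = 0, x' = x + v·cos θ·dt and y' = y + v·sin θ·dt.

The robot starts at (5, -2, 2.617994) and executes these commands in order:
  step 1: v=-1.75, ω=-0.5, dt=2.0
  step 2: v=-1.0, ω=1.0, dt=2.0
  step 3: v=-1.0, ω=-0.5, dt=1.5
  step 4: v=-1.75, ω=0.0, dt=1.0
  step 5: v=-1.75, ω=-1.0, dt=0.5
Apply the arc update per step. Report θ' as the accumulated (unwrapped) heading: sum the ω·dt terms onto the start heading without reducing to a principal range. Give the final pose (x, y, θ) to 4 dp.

step 1: θ'=1.6180 (R=3.5000) → pose (6.7461, -4.8660, 1.6180)
step 2: θ'=3.6180 (R=-1.0000) → pose (8.2036, -5.7074, 3.6180)
step 3: θ'=2.8680 (R=2.0000) → pose (9.6611, -5.5591, 2.8680)
step 4: θ'=2.8680 (straight) → pose (11.3460, -6.0320, 2.8680)
step 5: θ'=2.3680 (R=1.7500) → pose (12.0959, -6.4649, 2.3680)

(12.0959, -6.4649, 2.3680)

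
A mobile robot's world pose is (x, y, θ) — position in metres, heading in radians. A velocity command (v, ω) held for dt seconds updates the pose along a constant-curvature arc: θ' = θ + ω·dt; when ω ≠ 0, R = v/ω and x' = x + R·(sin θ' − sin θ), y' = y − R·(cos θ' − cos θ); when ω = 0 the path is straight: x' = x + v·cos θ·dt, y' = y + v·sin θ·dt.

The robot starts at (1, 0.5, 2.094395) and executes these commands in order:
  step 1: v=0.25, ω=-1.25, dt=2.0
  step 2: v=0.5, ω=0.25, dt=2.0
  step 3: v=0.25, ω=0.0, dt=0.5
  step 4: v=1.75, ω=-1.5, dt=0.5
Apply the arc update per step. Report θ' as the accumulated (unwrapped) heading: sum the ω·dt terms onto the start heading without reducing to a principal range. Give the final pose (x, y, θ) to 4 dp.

(3.1754, 0.4055, -0.6556)

step 1: θ'=-0.4056 (R=-0.2000) → pose (1.2521, 0.7838, -0.4056)
step 2: θ'=0.0944 (R=2.0000) → pose (2.2298, 0.6304, 0.0944)
step 3: θ'=0.0944 (straight) → pose (2.3542, 0.6422, 0.0944)
step 4: θ'=-0.6556 (R=-1.1667) → pose (3.1754, 0.4055, -0.6556)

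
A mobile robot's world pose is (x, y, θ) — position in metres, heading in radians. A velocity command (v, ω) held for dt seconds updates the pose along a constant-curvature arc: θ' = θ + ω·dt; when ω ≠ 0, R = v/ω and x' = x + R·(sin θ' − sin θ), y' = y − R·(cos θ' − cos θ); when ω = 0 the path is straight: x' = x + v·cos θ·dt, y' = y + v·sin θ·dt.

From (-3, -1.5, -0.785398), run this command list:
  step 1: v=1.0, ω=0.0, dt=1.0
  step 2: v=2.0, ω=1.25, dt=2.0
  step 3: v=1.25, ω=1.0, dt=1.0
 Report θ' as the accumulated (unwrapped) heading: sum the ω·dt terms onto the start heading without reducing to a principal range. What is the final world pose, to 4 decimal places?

step 1: θ'=-0.7854 (straight) → pose (-2.2929, -2.2071, -0.7854)
step 2: θ'=1.7146 (R=1.6000) → pose (0.4220, -0.8464, 1.7146)
step 3: θ'=2.7146 (R=1.2500) → pose (-0.2975, 0.1122, 2.7146)

(-0.2975, 0.1122, 2.7146)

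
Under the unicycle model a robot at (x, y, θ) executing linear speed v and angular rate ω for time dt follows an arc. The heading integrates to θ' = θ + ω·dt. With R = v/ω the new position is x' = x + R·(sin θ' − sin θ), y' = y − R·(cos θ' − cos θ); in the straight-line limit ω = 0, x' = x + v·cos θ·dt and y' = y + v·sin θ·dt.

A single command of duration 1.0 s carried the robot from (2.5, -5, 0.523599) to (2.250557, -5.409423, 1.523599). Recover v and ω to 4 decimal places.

Δθ = 1.523599 − 0.523599 = 1.000000
ω = Δθ/dt = 1.000000/1.0 = 1.0000
R = −Δy/(cos θ' − cos θ) = -0.5000
v = R·ω = -0.5000·1.0000 = -0.5000

v = -0.5000, ω = 1.0000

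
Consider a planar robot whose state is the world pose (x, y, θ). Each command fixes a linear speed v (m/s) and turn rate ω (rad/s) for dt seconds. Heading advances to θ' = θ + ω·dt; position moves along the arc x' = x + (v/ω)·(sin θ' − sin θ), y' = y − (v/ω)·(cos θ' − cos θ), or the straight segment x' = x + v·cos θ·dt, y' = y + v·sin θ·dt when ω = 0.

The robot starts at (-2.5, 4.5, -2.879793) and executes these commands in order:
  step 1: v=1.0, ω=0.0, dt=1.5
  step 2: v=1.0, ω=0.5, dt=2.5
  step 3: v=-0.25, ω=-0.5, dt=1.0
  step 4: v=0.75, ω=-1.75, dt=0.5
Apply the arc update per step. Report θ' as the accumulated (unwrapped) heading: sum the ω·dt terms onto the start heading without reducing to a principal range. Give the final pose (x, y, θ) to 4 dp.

step 1: θ'=-2.8798 (straight) → pose (-3.9489, 4.1118, -2.8798)
step 2: θ'=-1.6298 (R=2.0000) → pose (-5.4278, 2.2978, -1.6298)
step 3: θ'=-2.1298 (R=0.5000) → pose (-5.3525, 2.5335, -2.1298)
step 4: θ'=-3.0048 (R=-0.4286) → pose (-5.6574, 2.3363, -3.0048)

(-5.6574, 2.3363, -3.0048)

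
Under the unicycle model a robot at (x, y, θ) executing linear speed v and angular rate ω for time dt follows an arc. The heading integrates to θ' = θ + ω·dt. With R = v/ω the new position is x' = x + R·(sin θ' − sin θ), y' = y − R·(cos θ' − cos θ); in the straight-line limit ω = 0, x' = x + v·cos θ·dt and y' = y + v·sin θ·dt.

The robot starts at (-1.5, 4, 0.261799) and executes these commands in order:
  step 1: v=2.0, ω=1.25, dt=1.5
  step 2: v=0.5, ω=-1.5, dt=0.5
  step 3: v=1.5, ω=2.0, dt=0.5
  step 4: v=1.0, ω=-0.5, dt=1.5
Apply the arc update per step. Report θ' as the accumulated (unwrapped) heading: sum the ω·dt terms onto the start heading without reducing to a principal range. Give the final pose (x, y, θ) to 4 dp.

(-1.4588, 8.6517, 1.6368)

step 1: θ'=2.1368 (R=1.6000) → pose (-0.5636, 6.4035, 2.1368)
step 2: θ'=1.3868 (R=-0.3333) → pose (-0.6100, 6.6432, 1.3868)
step 3: θ'=2.3868 (R=0.7500) → pose (-0.8335, 7.3268, 2.3868)
step 4: θ'=1.6368 (R=-2.0000) → pose (-1.4588, 8.6517, 1.6368)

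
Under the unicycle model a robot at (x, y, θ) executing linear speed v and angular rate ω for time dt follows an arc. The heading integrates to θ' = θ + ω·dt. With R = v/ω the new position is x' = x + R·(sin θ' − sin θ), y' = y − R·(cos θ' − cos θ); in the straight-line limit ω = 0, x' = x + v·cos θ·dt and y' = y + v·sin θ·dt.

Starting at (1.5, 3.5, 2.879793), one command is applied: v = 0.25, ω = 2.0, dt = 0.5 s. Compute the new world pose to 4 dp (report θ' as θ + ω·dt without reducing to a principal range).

(1.3835, 3.4717, 3.8798)

θ' = 2.8798 + 2.0·0.5 = 3.8798
R = v/ω = 0.25/2.0 = 0.1250
x' = 1.5 + 0.1250·(sin 3.8798 − sin 2.8798) = 1.3835
y' = 3.5 − 0.1250·(cos 3.8798 − cos 2.8798) = 3.4717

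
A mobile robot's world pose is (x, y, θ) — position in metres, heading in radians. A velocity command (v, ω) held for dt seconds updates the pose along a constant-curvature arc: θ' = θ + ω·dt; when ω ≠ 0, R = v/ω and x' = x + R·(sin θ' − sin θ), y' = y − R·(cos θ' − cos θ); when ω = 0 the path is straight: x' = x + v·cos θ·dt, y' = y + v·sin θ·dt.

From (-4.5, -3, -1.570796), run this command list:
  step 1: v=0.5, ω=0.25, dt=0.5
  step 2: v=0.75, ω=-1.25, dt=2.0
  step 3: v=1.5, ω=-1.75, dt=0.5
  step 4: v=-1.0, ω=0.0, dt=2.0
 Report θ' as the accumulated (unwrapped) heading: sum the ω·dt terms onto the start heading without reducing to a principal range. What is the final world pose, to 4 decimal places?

(-5.9630, -5.0413, -4.8208)

step 1: θ'=-1.4458 (R=2.0000) → pose (-4.4844, -3.2493, -1.4458)
step 2: θ'=-3.9458 (R=-0.6000) → pose (-5.5119, -3.7404, -3.9458)
step 3: θ'=-4.8208 (R=-0.8571) → pose (-5.7466, -3.0530, -4.8208)
step 4: θ'=-4.8208 (straight) → pose (-5.9630, -5.0413, -4.8208)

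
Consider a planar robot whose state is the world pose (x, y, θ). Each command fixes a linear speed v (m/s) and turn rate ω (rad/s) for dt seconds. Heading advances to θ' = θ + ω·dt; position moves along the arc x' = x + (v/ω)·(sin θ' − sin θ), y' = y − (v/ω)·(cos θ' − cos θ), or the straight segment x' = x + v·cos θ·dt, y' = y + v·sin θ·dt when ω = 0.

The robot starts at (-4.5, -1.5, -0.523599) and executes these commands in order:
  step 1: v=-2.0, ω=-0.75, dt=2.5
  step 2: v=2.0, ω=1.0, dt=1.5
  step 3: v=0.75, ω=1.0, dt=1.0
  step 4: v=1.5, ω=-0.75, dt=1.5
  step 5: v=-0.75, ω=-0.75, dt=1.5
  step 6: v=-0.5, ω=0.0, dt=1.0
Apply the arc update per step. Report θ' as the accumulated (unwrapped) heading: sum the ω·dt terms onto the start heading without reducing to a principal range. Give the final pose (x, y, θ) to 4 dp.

step 1: θ'=-2.3986 (R=2.6667) → pose (-4.9707, 2.7733, -2.3986)
step 2: θ'=-0.8986 (R=2.0000) → pose (-5.1826, 0.0550, -0.8986)
step 3: θ'=0.1014 (R=0.7500) → pose (-4.5198, -0.2242, 0.1014)
step 4: θ'=-1.0236 (R=-2.0000) → pose (-2.6094, -1.1733, -1.0236)
step 5: θ'=-2.1486 (R=1.0000) → pose (-2.5931, -0.1068, -2.1486)
step 6: θ'=-2.1486 (straight) → pose (-2.3200, 0.3120, -2.1486)

(-2.3200, 0.3120, -2.1486)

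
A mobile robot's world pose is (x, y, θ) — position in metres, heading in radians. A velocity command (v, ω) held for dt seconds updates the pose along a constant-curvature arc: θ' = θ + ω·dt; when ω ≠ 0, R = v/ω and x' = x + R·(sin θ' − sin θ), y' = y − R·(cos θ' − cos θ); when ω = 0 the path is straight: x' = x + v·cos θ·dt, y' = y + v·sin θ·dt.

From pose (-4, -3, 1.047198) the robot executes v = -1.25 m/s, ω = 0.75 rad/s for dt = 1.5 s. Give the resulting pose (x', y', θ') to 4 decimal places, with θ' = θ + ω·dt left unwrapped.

(-3.9309, -4.7763, 2.1722)

θ' = 1.0472 + 0.75·1.5 = 2.1722
R = v/ω = -1.25/0.75 = -1.6667
x' = -4 + -1.6667·(sin 2.1722 − sin 1.0472) = -3.9309
y' = -3 − -1.6667·(cos 2.1722 − cos 1.0472) = -4.7763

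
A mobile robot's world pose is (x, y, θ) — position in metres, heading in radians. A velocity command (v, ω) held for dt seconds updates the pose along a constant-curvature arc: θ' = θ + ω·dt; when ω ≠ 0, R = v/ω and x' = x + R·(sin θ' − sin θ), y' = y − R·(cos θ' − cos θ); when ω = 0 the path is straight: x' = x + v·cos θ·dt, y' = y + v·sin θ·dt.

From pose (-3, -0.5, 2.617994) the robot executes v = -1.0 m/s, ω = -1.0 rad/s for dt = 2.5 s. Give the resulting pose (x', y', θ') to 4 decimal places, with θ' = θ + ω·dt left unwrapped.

(-3.3823, -2.3591, 0.1180)

θ' = 2.6180 + -1.0·2.5 = 0.1180
R = v/ω = -1.0/-1.0 = 1.0000
x' = -3 + 1.0000·(sin 0.1180 − sin 2.6180) = -3.3823
y' = -0.5 − 1.0000·(cos 0.1180 − cos 2.6180) = -2.3591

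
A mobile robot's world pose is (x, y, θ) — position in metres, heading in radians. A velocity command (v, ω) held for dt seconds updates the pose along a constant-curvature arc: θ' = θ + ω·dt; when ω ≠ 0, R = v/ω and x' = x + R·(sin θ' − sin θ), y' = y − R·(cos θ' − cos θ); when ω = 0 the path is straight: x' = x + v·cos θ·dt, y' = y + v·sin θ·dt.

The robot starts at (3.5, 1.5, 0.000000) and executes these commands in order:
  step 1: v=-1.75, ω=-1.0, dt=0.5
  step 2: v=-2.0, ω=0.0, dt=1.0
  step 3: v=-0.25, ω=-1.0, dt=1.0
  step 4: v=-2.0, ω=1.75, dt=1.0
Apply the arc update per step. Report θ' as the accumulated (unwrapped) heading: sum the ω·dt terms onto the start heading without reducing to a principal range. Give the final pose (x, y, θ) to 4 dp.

(-0.6464, 3.9013, 0.2500)

step 1: θ'=-0.5000 (R=1.7500) → pose (2.6610, 1.7142, -0.5000)
step 2: θ'=-0.5000 (straight) → pose (0.9058, 2.6731, -0.5000)
step 3: θ'=-1.5000 (R=0.2500) → pose (0.7763, 2.8748, -1.5000)
step 4: θ'=0.2500 (R=-1.1429) → pose (-0.6464, 3.9013, 0.2500)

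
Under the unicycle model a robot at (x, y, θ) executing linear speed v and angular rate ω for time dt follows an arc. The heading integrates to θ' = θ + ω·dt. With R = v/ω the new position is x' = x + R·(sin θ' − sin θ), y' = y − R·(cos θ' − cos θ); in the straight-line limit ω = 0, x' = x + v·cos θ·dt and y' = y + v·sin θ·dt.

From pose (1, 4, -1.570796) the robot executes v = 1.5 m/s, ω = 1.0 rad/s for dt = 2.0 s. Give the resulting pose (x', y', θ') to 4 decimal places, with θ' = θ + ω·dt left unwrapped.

θ' = -1.5708 + 1.0·2.0 = 0.4292
R = v/ω = 1.5/1.0 = 1.5000
x' = 1 + 1.5000·(sin 0.4292 − sin -1.5708) = 3.1242
y' = 4 − 1.5000·(cos 0.4292 − cos -1.5708) = 2.6361

(3.1242, 2.6361, 0.4292)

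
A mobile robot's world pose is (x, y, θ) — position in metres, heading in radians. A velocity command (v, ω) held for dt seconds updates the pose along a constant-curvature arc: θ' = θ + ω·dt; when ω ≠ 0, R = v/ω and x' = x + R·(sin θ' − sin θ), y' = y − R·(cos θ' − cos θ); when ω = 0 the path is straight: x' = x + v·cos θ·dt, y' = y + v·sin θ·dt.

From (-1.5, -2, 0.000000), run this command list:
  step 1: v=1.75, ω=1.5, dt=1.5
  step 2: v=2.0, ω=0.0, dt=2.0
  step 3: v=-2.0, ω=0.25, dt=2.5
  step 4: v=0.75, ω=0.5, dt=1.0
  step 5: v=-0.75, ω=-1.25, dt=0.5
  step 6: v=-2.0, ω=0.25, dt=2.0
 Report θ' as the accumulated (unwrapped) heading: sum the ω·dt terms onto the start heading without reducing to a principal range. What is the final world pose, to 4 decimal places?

step 1: θ'=2.2500 (R=1.1667) → pose (-0.5922, -0.1005, 2.2500)
step 2: θ'=2.2500 (straight) → pose (-3.1049, 3.0118, 2.2500)
step 3: θ'=2.8750 (R=-8.0000) → pose (1.0121, 0.3198, 2.8750)
step 4: θ'=3.3750 (R=1.5000) → pose (0.2700, 0.3321, 3.3750)
step 5: θ'=2.7500 (R=0.6000) → pose (0.6377, 0.3030, 2.7500)
step 6: θ'=3.2500 (R=-8.0000) → pose (4.5566, -0.2556, 3.2500)

(4.5566, -0.2556, 3.2500)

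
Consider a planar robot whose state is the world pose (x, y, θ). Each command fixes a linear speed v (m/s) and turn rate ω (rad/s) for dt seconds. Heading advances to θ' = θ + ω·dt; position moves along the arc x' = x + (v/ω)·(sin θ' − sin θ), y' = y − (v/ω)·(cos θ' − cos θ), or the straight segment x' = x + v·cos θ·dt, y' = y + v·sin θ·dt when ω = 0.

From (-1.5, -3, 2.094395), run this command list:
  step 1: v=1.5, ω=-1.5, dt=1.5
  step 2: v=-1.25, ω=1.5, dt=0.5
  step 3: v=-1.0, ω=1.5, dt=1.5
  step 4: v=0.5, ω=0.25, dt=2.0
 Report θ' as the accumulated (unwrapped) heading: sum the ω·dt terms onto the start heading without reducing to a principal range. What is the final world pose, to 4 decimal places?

step 1: θ'=-0.1556 (R=-1.0000) → pose (-0.4790, -1.5121, -0.1556)
step 2: θ'=0.5944 (R=-0.8333) → pose (-1.0748, -1.6449, 0.5944)
step 3: θ'=2.8444 (R=-0.6667) → pose (-0.8967, -2.8347, 2.8444)
step 4: θ'=3.3444 (R=2.0000) → pose (-1.8852, -2.7880, 3.3444)

(-1.8852, -2.7880, 3.3444)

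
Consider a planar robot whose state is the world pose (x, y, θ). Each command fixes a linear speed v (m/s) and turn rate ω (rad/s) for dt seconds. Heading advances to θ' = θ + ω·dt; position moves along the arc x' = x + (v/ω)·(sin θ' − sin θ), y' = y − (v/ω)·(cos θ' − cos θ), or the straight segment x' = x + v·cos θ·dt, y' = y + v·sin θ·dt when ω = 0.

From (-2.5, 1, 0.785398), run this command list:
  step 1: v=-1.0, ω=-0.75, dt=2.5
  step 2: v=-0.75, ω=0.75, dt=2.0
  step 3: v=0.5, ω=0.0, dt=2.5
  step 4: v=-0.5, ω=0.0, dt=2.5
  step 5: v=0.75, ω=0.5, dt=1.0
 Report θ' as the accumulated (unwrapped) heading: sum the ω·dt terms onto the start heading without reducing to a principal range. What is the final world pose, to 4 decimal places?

step 1: θ'=-1.0896 (R=1.3333) → pose (-4.6247, 1.3257, -1.0896)
step 2: θ'=0.4104 (R=-1.0000) → pose (-5.9101, 1.7798, 0.4104)
step 3: θ'=0.4104 (straight) → pose (-4.7639, 2.2785, 0.4104)
step 4: θ'=0.4104 (straight) → pose (-5.9101, 1.7798, 0.4104)
step 5: θ'=0.9104 (R=1.5000) → pose (-5.3240, 2.2351, 0.9104)

(-5.3240, 2.2351, 0.9104)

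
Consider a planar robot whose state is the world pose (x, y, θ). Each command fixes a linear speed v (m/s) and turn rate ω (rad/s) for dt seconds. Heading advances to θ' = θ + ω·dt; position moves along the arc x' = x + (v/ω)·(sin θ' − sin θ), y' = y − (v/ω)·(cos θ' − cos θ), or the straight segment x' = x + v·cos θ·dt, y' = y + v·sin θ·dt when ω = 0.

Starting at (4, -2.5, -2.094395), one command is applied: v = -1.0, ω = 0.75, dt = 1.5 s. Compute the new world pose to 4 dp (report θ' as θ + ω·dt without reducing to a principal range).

θ' = -2.0944 + 0.75·1.5 = -0.9694
R = v/ω = -1.0/0.75 = -1.3333
x' = 4 + -1.3333·(sin -0.9694 − sin -2.0944) = 3.9447
y' = -2.5 − -1.3333·(cos -0.9694 − cos -2.0944) = -1.0789

(3.9447, -1.0789, -0.9694)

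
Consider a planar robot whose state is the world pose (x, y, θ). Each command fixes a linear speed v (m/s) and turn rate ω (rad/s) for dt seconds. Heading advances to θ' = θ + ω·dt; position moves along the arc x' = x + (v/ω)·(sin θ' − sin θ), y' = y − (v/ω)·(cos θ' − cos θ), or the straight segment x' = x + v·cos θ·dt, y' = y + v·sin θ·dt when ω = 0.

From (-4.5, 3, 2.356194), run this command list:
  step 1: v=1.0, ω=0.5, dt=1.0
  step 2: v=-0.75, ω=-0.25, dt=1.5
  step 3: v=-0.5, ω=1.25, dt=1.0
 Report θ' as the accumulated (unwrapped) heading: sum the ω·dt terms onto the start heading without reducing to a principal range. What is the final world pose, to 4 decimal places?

step 1: θ'=2.8562 (R=2.0000) → pose (-5.3511, 3.5049, 2.8562)
step 2: θ'=2.4812 (R=3.0000) → pose (-4.3555, 2.9955, 2.4812)
step 3: θ'=3.7312 (R=-0.4000) → pose (-3.8877, 2.9789, 3.7312)

(-3.8877, 2.9789, 3.7312)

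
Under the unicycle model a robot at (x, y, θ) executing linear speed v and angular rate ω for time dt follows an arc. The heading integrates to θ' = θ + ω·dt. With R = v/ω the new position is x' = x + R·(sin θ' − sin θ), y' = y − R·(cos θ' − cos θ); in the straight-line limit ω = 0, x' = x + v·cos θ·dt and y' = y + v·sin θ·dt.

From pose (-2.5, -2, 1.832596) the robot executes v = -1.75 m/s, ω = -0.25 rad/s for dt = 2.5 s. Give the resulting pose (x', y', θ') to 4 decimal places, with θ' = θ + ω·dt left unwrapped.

θ' = 1.8326 + -0.25·2.5 = 1.2076
R = v/ω = -1.75/-0.25 = 7.0000
x' = -2.5 + 7.0000·(sin 1.2076 − sin 1.8326) = -2.7181
y' = -2 − 7.0000·(cos 1.2076 − cos 1.8326) = -6.2986

(-2.7181, -6.2986, 1.2076)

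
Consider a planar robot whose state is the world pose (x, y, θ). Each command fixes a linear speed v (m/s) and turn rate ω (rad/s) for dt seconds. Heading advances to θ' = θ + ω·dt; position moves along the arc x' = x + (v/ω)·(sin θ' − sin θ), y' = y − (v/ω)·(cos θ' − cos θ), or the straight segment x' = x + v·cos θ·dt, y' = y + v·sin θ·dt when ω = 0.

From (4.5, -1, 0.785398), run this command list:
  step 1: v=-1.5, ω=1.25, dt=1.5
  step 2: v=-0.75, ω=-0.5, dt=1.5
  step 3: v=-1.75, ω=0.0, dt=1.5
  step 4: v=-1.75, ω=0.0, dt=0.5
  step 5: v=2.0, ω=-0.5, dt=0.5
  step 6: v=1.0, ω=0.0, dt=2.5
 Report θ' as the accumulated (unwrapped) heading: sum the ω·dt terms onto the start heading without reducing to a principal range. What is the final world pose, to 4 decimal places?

step 1: θ'=2.6604 (R=-1.2000) → pose (4.7931, -2.9123, 2.6604)
step 2: θ'=1.9104 (R=1.5000) → pose (5.5132, -3.7423, 1.9104)
step 3: θ'=1.9104 (straight) → pose (6.3876, -6.2173, 1.9104)
step 4: θ'=1.9104 (straight) → pose (6.6791, -7.0424, 1.9104)
step 5: θ'=1.6604 (R=-4.0000) → pose (6.4667, -6.0678, 1.6604)
step 6: θ'=1.6604 (straight) → pose (6.2430, -3.5779, 1.6604)

(6.2430, -3.5779, 1.6604)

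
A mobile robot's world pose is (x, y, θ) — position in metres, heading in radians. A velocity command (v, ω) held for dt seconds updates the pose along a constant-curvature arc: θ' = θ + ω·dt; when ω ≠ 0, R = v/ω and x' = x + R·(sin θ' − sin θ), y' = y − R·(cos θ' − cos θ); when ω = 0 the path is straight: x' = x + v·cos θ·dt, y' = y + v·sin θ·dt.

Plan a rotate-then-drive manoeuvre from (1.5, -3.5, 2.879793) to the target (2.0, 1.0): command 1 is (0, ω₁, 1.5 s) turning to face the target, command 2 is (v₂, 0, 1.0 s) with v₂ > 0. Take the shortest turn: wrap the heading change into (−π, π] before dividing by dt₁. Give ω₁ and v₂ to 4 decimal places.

heading to target = atan2(1−-3.5, 2−1.5) = 1.4601
Δθ = wrap(1.4601 − 2.8798) = -1.4197; ω₁ = Δθ/dt₁ = -0.9464
distance = √((2−1.5)² + (1−-3.5)²) = 4.5277; v₂ = distance/dt₂ = 4.5277

ω₁ = -0.9464, v₂ = 4.5277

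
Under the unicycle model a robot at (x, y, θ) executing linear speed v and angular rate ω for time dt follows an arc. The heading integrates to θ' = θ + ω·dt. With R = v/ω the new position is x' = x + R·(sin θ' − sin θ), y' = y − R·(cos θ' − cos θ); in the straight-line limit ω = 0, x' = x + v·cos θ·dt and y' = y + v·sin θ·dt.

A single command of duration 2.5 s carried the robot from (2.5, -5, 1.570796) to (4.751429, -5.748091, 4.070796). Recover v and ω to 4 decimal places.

Δθ = 4.070796 − 1.570796 = 2.500000
ω = Δθ/dt = 2.500000/2.5 = 1.0000
R = Δx/(sin θ' − sin θ) = -1.2500
v = R·ω = -1.2500·1.0000 = -1.2500

v = -1.2500, ω = 1.0000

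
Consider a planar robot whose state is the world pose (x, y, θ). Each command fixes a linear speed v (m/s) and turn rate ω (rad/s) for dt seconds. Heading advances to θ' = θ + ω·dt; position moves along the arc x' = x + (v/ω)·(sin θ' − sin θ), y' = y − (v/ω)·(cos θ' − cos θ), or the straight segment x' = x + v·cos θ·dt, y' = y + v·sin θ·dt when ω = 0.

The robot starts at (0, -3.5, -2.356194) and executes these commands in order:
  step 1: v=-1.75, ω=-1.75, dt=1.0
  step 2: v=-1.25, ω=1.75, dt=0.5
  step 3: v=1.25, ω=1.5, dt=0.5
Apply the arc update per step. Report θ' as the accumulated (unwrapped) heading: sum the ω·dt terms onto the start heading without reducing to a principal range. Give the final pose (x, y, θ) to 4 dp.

(1.4663, -4.1137, -2.4812)

step 1: θ'=-4.1062 (R=1.0000) → pose (1.5289, -3.6374, -4.1062)
step 2: θ'=-3.2312 (R=-0.7143) → pose (2.0520, -3.9418, -3.2312)
step 3: θ'=-2.4812 (R=0.8333) → pose (1.4663, -4.1137, -2.4812)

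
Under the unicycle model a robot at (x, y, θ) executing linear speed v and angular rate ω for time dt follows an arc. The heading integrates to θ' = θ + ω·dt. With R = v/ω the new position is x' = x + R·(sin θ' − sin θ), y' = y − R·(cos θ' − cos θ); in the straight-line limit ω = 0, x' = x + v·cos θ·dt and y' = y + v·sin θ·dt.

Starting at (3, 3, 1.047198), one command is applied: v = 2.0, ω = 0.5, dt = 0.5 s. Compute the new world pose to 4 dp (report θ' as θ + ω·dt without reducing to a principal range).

θ' = 1.0472 + 0.5·0.5 = 1.2972
R = v/ω = 2.0/0.5 = 4.0000
x' = 3 + 4.0000·(sin 1.2972 − sin 1.0472) = 3.3871
y' = 3 − 4.0000·(cos 1.2972 − cos 1.0472) = 3.9192

(3.3871, 3.9192, 1.2972)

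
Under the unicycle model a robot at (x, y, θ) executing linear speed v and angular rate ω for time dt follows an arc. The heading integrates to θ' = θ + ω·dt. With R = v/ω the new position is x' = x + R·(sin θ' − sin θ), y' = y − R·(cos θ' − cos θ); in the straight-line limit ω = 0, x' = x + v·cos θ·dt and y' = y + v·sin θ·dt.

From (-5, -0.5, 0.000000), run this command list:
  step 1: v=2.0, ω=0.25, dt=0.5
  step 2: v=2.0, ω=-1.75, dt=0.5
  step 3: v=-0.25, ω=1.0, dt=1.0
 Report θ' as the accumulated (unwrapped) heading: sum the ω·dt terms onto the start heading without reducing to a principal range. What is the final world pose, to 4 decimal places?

step 1: θ'=0.1250 (R=8.0000) → pose (-4.0026, -0.4376, 0.1250)
step 2: θ'=-0.7500 (R=-1.1429) → pose (-3.0811, -0.7353, -0.7500)
step 3: θ'=0.2500 (R=-0.2500) → pose (-3.3134, -0.6760, 0.2500)

(-3.3134, -0.6760, 0.2500)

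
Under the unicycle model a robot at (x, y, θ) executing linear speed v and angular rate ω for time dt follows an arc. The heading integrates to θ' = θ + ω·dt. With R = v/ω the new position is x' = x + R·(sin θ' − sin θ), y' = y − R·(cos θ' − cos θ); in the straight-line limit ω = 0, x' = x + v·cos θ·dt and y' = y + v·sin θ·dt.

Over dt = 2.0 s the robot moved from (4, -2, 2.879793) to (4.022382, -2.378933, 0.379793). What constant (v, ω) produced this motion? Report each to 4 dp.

Δθ = 0.379793 − 2.879793 = -2.500000
ω = Δθ/dt = -2.500000/2.0 = -1.2500
R = −Δy/(cos θ' − cos θ) = 0.2000
v = R·ω = 0.2000·-1.2500 = -0.2500

v = -0.2500, ω = -1.2500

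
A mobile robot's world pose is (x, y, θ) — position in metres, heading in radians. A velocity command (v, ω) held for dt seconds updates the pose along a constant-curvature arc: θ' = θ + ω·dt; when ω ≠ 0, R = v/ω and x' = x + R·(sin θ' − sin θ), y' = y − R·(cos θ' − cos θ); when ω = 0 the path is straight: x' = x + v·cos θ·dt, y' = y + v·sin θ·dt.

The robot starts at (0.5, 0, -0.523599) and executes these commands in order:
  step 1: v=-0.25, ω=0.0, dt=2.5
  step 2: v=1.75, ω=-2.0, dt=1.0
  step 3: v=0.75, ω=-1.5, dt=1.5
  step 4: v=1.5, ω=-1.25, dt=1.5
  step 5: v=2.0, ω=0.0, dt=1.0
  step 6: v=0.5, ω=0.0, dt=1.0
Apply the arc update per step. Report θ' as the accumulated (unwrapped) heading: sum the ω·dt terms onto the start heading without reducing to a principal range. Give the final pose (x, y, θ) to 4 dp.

step 1: θ'=-0.5236 (straight) → pose (-0.0413, 0.3125, -0.5236)
step 2: θ'=-2.5236 (R=-0.8750) → pose (0.0282, -1.1584, -2.5236)
step 3: θ'=-4.7736 (R=-0.5000) → pose (-0.7606, -0.7203, -4.7736)
step 4: θ'=-6.6486 (R=-1.2000) → pose (0.8660, 0.3270, -6.6486)
step 5: θ'=-6.6486 (straight) → pose (2.7340, -0.3876, -6.6486)
step 6: θ'=-6.6486 (straight) → pose (3.2009, -0.5663, -6.6486)

(3.2009, -0.5663, -6.6486)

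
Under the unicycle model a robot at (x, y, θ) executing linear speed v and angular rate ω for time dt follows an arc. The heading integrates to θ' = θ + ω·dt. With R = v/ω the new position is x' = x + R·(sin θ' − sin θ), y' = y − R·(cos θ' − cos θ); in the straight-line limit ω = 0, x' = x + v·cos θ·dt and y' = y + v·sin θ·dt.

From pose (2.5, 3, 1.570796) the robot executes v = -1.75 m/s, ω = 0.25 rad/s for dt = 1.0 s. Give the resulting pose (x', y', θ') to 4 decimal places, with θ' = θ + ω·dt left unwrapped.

θ' = 1.5708 + 0.25·1.0 = 1.8208
R = v/ω = -1.75/0.25 = -7.0000
x' = 2.5 + -7.0000·(sin 1.8208 − sin 1.5708) = 2.7176
y' = 3 − -7.0000·(cos 1.8208 − cos 1.5708) = 1.2682

(2.7176, 1.2682, 1.8208)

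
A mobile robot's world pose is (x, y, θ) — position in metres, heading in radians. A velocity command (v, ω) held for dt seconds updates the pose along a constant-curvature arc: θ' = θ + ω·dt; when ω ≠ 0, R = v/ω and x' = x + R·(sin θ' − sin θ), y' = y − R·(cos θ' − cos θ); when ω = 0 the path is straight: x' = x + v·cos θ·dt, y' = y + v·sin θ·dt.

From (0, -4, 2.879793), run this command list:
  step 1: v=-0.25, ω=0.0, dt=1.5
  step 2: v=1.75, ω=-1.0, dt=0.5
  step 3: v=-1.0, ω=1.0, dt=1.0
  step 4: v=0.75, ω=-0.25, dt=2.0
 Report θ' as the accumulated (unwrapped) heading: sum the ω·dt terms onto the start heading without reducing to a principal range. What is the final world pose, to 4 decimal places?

(-0.9509, -3.9036, 2.8798)

step 1: θ'=2.8798 (straight) → pose (0.3622, -4.0971, 2.8798)
step 2: θ'=2.3798 (R=-1.7500) → pose (-0.3927, -3.6730, 2.3798)
step 3: θ'=3.3798 (R=-1.0000) → pose (0.5334, -3.9211, 3.3798)
step 4: θ'=2.8798 (R=-3.0000) → pose (-0.9509, -3.9036, 2.8798)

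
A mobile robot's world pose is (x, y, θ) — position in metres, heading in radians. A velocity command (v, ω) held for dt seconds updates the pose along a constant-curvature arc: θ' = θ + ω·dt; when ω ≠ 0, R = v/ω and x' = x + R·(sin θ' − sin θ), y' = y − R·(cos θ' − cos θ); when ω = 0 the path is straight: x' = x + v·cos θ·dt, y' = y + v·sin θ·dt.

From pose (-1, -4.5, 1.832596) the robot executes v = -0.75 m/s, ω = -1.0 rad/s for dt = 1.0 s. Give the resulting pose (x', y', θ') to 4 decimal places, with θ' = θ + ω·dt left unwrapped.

θ' = 1.8326 + -1.0·1.0 = 0.8326
R = v/ω = -0.75/-1.0 = 0.7500
x' = -1 + 0.7500·(sin 0.8326 − sin 1.8326) = -1.1697
y' = -4.5 − 0.7500·(cos 0.8326 − cos 1.8326) = -5.1988

(-1.1697, -5.1988, 0.8326)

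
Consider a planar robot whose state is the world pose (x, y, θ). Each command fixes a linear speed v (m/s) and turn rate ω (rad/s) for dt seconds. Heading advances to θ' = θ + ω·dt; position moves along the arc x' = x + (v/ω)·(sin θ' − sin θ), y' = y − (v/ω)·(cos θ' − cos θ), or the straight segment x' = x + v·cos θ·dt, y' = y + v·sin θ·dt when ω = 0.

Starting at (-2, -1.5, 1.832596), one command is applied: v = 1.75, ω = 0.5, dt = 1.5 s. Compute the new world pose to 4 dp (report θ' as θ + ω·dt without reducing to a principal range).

θ' = 1.8326 + 0.5·1.5 = 2.5826
R = v/ω = 1.75/0.5 = 3.5000
x' = -2 + 3.5000·(sin 2.5826 − sin 1.8326) = -3.5246
y' = -1.5 − 3.5000·(cos 2.5826 − cos 1.8326) = 0.5614

(-3.5246, 0.5614, 2.5826)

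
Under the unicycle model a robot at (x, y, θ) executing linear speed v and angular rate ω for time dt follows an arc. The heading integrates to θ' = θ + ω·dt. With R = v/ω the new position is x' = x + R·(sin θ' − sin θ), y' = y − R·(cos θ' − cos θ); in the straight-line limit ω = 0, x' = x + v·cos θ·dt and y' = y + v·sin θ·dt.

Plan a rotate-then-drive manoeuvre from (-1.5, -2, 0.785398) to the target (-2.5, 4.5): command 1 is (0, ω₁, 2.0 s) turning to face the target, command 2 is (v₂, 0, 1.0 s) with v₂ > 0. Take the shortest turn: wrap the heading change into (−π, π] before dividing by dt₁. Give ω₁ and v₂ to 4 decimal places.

ω₁ = 0.4690, v₂ = 6.5765

heading to target = atan2(4.5−-2, -2.5−-1.5) = 1.7234
Δθ = wrap(1.7234 − 0.7854) = 0.9380; ω₁ = Δθ/dt₁ = 0.4690
distance = √((-2.5−-1.5)² + (4.5−-2)²) = 6.5765; v₂ = distance/dt₂ = 6.5765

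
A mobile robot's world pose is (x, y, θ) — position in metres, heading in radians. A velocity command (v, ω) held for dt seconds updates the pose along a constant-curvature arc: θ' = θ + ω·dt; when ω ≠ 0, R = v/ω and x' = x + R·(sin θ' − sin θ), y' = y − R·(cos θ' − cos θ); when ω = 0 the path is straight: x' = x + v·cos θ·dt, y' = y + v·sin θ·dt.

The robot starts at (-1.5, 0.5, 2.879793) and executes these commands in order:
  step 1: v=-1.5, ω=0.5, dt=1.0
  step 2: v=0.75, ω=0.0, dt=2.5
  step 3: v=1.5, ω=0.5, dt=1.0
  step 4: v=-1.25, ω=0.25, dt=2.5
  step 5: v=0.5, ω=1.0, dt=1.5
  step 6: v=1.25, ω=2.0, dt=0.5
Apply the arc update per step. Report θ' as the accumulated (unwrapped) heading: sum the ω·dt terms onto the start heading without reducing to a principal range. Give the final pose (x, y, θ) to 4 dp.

(-0.6844, 1.5596, 7.0048)

step 1: θ'=3.3798 (R=-3.0000) → pose (-0.0157, 0.4825, 3.3798)
step 2: θ'=3.3798 (straight) → pose (-1.8377, 0.0401, 3.3798)
step 3: θ'=3.8798 (R=3.0000) → pose (-3.1487, -0.6562, 3.8798)
step 4: θ'=4.5048 (R=-5.0000) → pose (-1.6209, 2.0117, 4.5048)
step 5: θ'=6.0048 (R=0.5000) → pose (-1.2690, 1.4279, 6.0048)
step 6: θ'=7.0048 (R=0.6250) → pose (-0.6844, 1.5596, 7.0048)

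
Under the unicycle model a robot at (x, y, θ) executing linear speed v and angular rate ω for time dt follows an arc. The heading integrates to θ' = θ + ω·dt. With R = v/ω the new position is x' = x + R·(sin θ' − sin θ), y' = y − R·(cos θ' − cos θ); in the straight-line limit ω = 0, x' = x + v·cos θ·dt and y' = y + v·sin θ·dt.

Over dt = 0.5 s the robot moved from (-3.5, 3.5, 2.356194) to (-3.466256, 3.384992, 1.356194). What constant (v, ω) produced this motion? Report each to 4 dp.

v = -0.2500, ω = -2.0000

Δθ = 1.356194 − 2.356194 = -1.000000
ω = Δθ/dt = -1.000000/0.5 = -2.0000
R = −Δy/(cos θ' − cos θ) = 0.1250
v = R·ω = 0.1250·-2.0000 = -0.2500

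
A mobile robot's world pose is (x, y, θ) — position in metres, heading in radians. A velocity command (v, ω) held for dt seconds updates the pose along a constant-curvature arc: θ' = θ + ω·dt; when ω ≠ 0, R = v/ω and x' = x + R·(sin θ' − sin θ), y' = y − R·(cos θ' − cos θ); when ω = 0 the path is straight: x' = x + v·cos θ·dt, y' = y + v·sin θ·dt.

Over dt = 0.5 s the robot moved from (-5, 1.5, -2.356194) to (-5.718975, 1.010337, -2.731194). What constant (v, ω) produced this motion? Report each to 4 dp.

v = 1.7500, ω = -0.7500

Δθ = -2.731194 − -2.356194 = -0.375000
ω = Δθ/dt = -0.375000/0.5 = -0.7500
R = Δx/(sin θ' − sin θ) = -2.3333
v = R·ω = -2.3333·-0.7500 = 1.7500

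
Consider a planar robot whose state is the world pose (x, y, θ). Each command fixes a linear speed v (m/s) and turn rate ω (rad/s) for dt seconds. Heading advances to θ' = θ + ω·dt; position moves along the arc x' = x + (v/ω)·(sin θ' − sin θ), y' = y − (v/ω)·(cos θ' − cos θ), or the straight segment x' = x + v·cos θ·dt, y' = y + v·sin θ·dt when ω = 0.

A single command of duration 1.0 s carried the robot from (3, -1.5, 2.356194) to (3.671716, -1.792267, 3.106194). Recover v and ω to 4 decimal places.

Δθ = 3.106194 − 2.356194 = 0.750000
ω = Δθ/dt = 0.750000/1.0 = 0.7500
R = Δx/(sin θ' − sin θ) = -1.0000
v = R·ω = -1.0000·0.7500 = -0.7500

v = -0.7500, ω = 0.7500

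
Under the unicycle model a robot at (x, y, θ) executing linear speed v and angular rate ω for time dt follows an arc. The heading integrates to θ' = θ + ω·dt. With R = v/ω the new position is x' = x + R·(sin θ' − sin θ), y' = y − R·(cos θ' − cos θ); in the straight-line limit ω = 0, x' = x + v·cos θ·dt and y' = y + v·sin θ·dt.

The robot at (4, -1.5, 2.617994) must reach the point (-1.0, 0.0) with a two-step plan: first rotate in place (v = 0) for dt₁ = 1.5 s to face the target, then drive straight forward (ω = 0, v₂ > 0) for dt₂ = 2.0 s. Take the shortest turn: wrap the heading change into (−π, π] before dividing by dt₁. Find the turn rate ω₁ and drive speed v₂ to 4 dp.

heading to target = atan2(0−-1.5, -1−4) = 2.8501
Δθ = wrap(2.8501 − 2.6180) = 0.2321; ω₁ = Δθ/dt₁ = 0.1548
distance = √((-1−4)² + (0−-1.5)²) = 5.2202; v₂ = distance/dt₂ = 2.6101

ω₁ = 0.1548, v₂ = 2.6101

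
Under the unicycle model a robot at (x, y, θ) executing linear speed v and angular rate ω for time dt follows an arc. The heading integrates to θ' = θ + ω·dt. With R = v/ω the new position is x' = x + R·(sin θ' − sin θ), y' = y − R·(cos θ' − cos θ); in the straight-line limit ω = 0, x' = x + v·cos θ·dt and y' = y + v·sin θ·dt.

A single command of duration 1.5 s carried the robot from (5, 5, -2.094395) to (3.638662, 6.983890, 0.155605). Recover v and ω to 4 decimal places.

Δθ = 0.155605 − -2.094395 = 2.250000
ω = Δθ/dt = 2.250000/1.5 = 1.5000
R = −Δy/(cos θ' − cos θ) = -1.3333
v = R·ω = -1.3333·1.5000 = -2.0000

v = -2.0000, ω = 1.5000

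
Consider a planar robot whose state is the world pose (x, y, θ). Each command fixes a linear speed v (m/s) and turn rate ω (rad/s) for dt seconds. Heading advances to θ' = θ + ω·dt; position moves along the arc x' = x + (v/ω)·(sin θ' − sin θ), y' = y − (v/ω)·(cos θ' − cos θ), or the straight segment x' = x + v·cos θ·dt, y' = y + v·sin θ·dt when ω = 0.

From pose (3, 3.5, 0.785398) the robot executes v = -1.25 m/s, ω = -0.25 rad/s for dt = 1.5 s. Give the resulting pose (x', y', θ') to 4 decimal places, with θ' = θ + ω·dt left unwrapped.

θ' = 0.7854 + -0.25·1.5 = 0.4104
R = v/ω = -1.25/-0.25 = 5.0000
x' = 3 + 5.0000·(sin 0.4104 − sin 0.7854) = 1.4593
y' = 3.5 − 5.0000·(cos 0.4104 − cos 0.7854) = 2.4507

(1.4593, 2.4507, 0.4104)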